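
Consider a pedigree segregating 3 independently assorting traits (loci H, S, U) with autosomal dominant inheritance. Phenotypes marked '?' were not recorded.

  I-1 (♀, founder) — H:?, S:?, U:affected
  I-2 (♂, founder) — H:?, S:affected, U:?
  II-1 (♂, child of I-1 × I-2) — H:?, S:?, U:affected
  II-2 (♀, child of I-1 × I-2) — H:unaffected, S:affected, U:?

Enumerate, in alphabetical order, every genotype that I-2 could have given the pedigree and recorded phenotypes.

I-2 ∈ {Hh SS UU, Hh SS Uu, Hh SS uu, Hh Ss UU, Hh Ss Uu, Hh Ss uu, hh SS UU, hh SS Uu, hh SS uu, hh Ss UU, hh Ss Uu, hh Ss uu}

H/I-1 ? ·: hh|Hh
H/I-2 ? ·: hh|Hh
H/II-1 ? I-1×I-2: hh|Hh|HH
H/II-2 un I-1×I-2: hh
⇒ H over [I-1,I-2,II-1,II-2]: 8 consistent
S/I-1 ? ·: ss|Ss|SS
S/I-2 aff ·: Ss|SS
S/II-1 ? I-1×I-2: ss|Ss|SS
S/II-2 aff I-1×I-2: Ss|SS
⇒ S over [I-1,I-2,II-1,II-2]: 18 consistent
U/I-1 aff ·: Uu|UU
U/I-2 ? ·: uu|Uu|UU
U/II-1 aff I-1×I-2: Uu|UU
U/II-2 ? I-1×I-2: uu|Uu|UU
⇒ U over [I-1,I-2,II-1,II-2]: 18 consistent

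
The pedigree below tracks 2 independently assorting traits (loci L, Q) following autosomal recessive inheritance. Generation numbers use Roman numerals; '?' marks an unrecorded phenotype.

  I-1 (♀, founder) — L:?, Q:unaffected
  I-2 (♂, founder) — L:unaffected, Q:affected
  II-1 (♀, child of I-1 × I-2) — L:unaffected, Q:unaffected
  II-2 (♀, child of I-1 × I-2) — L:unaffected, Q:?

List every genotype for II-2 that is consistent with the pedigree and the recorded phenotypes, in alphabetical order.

II-2 ∈ {LL Qq, LL qq, Ll Qq, Ll qq}

L/I-1 ? ·: LL|Ll|ll
L/I-2 un ·: LL|Ll
L/II-1 un I-1×I-2: LL|Ll
L/II-2 un I-1×I-2: LL|Ll
⇒ L over [I-1,I-2,II-1,II-2]: 15 consistent
Q/I-1 un ·: QQ|Qq
Q/I-2 aff ·: qq
Q/II-1 un I-1×I-2: Qq
Q/II-2 ? I-1×I-2: Qq|qq
⇒ Q over [I-1,I-2,II-1,II-2]: 3 consistent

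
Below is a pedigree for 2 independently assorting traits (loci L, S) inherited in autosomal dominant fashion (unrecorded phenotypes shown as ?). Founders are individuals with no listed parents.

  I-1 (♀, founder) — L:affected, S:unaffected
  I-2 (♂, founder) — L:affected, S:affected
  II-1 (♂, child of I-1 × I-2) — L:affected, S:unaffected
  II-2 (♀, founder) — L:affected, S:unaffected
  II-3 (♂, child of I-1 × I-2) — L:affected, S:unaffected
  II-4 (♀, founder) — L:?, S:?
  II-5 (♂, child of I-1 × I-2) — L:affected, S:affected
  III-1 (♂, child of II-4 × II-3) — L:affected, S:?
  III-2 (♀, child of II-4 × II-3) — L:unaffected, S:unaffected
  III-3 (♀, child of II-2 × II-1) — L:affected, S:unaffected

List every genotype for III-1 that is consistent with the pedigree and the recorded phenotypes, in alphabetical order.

L/I-1 aff ·: Ll|LL
L/I-2 aff ·: Ll|LL
L/II-1 aff I-1×I-2: Ll|LL
L/II-2 aff ·: Ll|LL
L/II-3 aff I-1×I-2: Ll
L/II-4 ? ·: ll|Ll
L/II-5 aff I-1×I-2: Ll|LL
L/III-1 aff II-4×II-3: Ll|LL
L/III-2 un II-4×II-3: ll
L/III-3 aff II-2×II-1: Ll|LL
⇒ L over [I-1,I-2,II-1,II-2,II-3,II-4,II-5,III-1,III-2,III-3]: 126 consistent
S/I-1 un ·: ss
S/I-2 aff ·: Ss
S/II-1 un I-1×I-2: ss
S/II-2 un ·: ss
S/II-3 un I-1×I-2: ss
S/II-4 ? ·: ss|Ss
S/II-5 aff I-1×I-2: Ss
S/III-1 ? II-4×II-3: ss|Ss
S/III-2 un II-4×II-3: ss
S/III-3 un II-2×II-1: ss
⇒ S over [I-1,I-2,II-1,II-2,II-3,II-4,II-5,III-1,III-2,III-3]: 3 consistent

III-1 ∈ {LL Ss, LL ss, Ll Ss, Ll ss}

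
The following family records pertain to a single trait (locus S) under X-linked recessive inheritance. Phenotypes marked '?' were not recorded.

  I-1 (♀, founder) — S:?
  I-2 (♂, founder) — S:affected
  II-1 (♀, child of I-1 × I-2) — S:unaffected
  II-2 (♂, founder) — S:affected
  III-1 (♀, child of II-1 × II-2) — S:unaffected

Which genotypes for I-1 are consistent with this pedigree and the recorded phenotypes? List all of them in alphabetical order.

I-1 ∈ {X^SX^S, X^SX^s}

S/I-1 ? ·: X^SX^S|X^SX^s
S/I-2 aff ·: X^sY
S/II-1 un I-1×I-2: X^SX^s
S/II-2 aff ·: X^sY
S/III-1 un II-1×II-2: X^SX^s
⇒ S over [I-1,I-2,II-1,II-2,III-1]: 2 consistent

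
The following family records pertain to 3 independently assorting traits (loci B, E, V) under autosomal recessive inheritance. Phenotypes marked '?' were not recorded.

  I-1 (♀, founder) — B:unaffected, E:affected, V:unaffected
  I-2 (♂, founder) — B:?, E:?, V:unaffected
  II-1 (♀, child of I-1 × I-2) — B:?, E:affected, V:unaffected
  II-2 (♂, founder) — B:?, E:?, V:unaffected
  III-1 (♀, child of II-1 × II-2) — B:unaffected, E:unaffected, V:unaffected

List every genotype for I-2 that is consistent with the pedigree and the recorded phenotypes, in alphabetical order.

I-2 ∈ {BB Ee VV, BB Ee Vv, BB ee VV, BB ee Vv, Bb Ee VV, Bb Ee Vv, Bb ee VV, Bb ee Vv, bb Ee VV, bb Ee Vv, bb ee VV, bb ee Vv}

B/I-1 un ·: BB|Bb
B/I-2 ? ·: BB|Bb|bb
B/II-1 ? I-1×I-2: BB|Bb|bb
B/II-2 ? ·: BB|Bb|bb
B/III-1 un II-1×II-2: BB|Bb
⇒ B over [I-1,I-2,II-1,II-2,III-1]: 45 consistent
E/I-1 aff ·: ee
E/I-2 ? ·: Ee|ee
E/II-1 aff I-1×I-2: ee
E/II-2 ? ·: EE|Ee
E/III-1 un II-1×II-2: Ee
⇒ E over [I-1,I-2,II-1,II-2,III-1]: 4 consistent
V/I-1 un ·: VV|Vv
V/I-2 un ·: VV|Vv
V/II-1 un I-1×I-2: VV|Vv
V/II-2 un ·: VV|Vv
V/III-1 un II-1×II-2: VV|Vv
⇒ V over [I-1,I-2,II-1,II-2,III-1]: 24 consistent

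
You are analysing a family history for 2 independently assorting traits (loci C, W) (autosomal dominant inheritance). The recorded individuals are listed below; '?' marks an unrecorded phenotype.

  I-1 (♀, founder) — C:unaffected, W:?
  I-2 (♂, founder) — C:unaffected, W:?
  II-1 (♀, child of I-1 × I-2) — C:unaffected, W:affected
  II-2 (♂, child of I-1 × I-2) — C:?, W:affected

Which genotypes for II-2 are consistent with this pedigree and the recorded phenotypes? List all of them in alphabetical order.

C/I-1 un ·: cc
C/I-2 un ·: cc
C/II-1 un I-1×I-2: cc
C/II-2 ? I-1×I-2: cc
⇒ C over [I-1,I-2,II-1,II-2]: 1 consistent
W/I-1 ? ·: ww|Ww|WW
W/I-2 ? ·: ww|Ww|WW
W/II-1 aff I-1×I-2: Ww|WW
W/II-2 aff I-1×I-2: Ww|WW
⇒ W over [I-1,I-2,II-1,II-2]: 17 consistent

II-2 ∈ {cc WW, cc Ww}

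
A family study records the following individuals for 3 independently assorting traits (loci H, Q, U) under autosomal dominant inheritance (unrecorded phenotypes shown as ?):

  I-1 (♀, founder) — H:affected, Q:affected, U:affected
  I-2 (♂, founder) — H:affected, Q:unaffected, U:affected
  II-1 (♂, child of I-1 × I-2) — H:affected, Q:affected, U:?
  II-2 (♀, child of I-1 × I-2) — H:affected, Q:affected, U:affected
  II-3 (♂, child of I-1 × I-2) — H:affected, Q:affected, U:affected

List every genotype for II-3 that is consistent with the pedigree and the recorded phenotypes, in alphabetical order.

II-3 ∈ {HH Qq UU, HH Qq Uu, Hh Qq UU, Hh Qq Uu}

H/I-1 aff ·: Hh|HH
H/I-2 aff ·: Hh|HH
H/II-1 aff I-1×I-2: Hh|HH
H/II-2 aff I-1×I-2: Hh|HH
H/II-3 aff I-1×I-2: Hh|HH
⇒ H over [I-1,I-2,II-1,II-2,II-3]: 25 consistent
Q/I-1 aff ·: Qq|QQ
Q/I-2 un ·: qq
Q/II-1 aff I-1×I-2: Qq
Q/II-2 aff I-1×I-2: Qq
Q/II-3 aff I-1×I-2: Qq
⇒ Q over [I-1,I-2,II-1,II-2,II-3]: 2 consistent
U/I-1 aff ·: Uu|UU
U/I-2 aff ·: Uu|UU
U/II-1 ? I-1×I-2: uu|Uu|UU
U/II-2 aff I-1×I-2: Uu|UU
U/II-3 aff I-1×I-2: Uu|UU
⇒ U over [I-1,I-2,II-1,II-2,II-3]: 29 consistent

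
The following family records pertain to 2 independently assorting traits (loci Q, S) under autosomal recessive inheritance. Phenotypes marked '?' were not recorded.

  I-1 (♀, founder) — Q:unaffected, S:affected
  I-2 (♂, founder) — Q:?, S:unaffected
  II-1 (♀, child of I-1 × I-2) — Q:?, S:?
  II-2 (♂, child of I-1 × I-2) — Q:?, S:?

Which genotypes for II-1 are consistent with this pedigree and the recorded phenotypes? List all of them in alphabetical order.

II-1 ∈ {QQ Ss, QQ ss, Qq Ss, Qq ss, qq Ss, qq ss}

Q/I-1 un ·: QQ|Qq
Q/I-2 ? ·: QQ|Qq|qq
Q/II-1 ? I-1×I-2: QQ|Qq|qq
Q/II-2 ? I-1×I-2: QQ|Qq|qq
⇒ Q over [I-1,I-2,II-1,II-2]: 23 consistent
S/I-1 aff ·: ss
S/I-2 un ·: SS|Ss
S/II-1 ? I-1×I-2: Ss|ss
S/II-2 ? I-1×I-2: Ss|ss
⇒ S over [I-1,I-2,II-1,II-2]: 5 consistent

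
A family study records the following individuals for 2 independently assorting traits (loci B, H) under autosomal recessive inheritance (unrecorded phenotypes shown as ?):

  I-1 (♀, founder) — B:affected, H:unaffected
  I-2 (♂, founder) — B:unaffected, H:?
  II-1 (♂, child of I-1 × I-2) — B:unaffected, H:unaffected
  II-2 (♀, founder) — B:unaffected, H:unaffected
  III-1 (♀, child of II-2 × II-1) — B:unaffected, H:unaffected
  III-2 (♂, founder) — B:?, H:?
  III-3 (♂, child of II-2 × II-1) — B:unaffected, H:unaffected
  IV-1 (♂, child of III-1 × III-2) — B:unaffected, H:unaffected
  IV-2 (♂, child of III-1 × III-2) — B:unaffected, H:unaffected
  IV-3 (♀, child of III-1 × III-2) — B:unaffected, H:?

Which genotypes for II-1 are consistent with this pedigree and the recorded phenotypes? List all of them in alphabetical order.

II-1 ∈ {Bb HH, Bb Hh}

B/I-1 aff ·: bb
B/I-2 un ·: BB|Bb
B/II-1 un I-1×I-2: Bb
B/II-2 un ·: BB|Bb
B/III-1 un II-2×II-1: BB|Bb
B/III-2 ? ·: BB|Bb|bb
B/III-3 un II-2×II-1: BB|Bb
B/IV-1 un III-1×III-2: BB|Bb
B/IV-2 un III-1×III-2: BB|Bb
B/IV-3 un III-1×III-2: BB|Bb
⇒ B over [I-1,I-2,II-1,II-2,III-1,III-2,III-3,IV-1,IV-2,IV-3]: 216 consistent
H/I-1 un ·: HH|Hh
H/I-2 ? ·: HH|Hh|hh
H/II-1 un I-1×I-2: HH|Hh
H/II-2 un ·: HH|Hh
H/III-1 un II-2×II-1: HH|Hh
H/III-2 ? ·: HH|Hh|hh
H/III-3 un II-2×II-1: HH|Hh
H/IV-1 un III-1×III-2: HH|Hh
H/IV-2 un III-1×III-2: HH|Hh
H/IV-3 ? III-1×III-2: HH|Hh|hh
⇒ H over [I-1,I-2,II-1,II-2,III-1,III-2,III-3,IV-1,IV-2,IV-3]: 936 consistent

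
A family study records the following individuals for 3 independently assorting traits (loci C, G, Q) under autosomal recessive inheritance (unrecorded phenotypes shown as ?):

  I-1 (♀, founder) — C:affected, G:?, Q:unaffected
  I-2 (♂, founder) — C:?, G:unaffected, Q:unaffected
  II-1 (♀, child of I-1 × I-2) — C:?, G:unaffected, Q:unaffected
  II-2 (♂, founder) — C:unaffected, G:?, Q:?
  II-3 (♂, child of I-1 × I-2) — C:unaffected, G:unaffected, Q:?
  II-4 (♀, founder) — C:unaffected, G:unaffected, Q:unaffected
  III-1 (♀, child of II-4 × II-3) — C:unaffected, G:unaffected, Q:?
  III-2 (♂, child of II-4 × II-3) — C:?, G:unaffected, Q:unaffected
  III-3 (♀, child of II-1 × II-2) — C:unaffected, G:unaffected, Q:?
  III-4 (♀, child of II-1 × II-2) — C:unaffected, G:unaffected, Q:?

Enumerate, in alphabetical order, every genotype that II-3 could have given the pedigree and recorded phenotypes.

C/I-1 aff ·: cc
C/I-2 ? ·: CC|Cc
C/II-1 ? I-1×I-2: Cc|cc
C/II-2 un ·: CC|Cc
C/II-3 un I-1×I-2: Cc
C/II-4 un ·: CC|Cc
C/III-1 un II-4×II-3: CC|Cc
C/III-2 ? II-4×II-3: CC|Cc|cc
C/III-3 un II-1×II-2: CC|Cc
C/III-4 un II-1×II-2: CC|Cc
⇒ C over [I-1,I-2,II-1,II-2,II-3,II-4,III-1,III-2,III-3,III-4]: 180 consistent
G/I-1 ? ·: GG|Gg|gg
G/I-2 un ·: GG|Gg
G/II-1 un I-1×I-2: GG|Gg
G/II-2 ? ·: GG|Gg|gg
G/II-3 un I-1×I-2: GG|Gg
G/II-4 un ·: GG|Gg
G/III-1 un II-4×II-3: GG|Gg
G/III-2 un II-4×II-3: GG|Gg
G/III-3 un II-1×II-2: GG|Gg
G/III-4 un II-1×II-2: GG|Gg
⇒ G over [I-1,I-2,II-1,II-2,II-3,II-4,III-1,III-2,III-3,III-4]: 759 consistent
Q/I-1 un ·: QQ|Qq
Q/I-2 un ·: QQ|Qq
Q/II-1 un I-1×I-2: QQ|Qq
Q/II-2 ? ·: QQ|Qq|qq
Q/II-3 ? I-1×I-2: QQ|Qq|qq
Q/II-4 un ·: QQ|Qq
Q/III-1 ? II-4×II-3: QQ|Qq|qq
Q/III-2 un II-4×II-3: QQ|Qq
Q/III-3 ? II-1×II-2: QQ|Qq|qq
Q/III-4 ? II-1×II-2: QQ|Qq|qq
⇒ Q over [I-1,I-2,II-1,II-2,II-3,II-4,III-1,III-2,III-3,III-4]: 1134 consistent

II-3 ∈ {Cc GG QQ, Cc GG Qq, Cc GG qq, Cc Gg QQ, Cc Gg Qq, Cc Gg qq}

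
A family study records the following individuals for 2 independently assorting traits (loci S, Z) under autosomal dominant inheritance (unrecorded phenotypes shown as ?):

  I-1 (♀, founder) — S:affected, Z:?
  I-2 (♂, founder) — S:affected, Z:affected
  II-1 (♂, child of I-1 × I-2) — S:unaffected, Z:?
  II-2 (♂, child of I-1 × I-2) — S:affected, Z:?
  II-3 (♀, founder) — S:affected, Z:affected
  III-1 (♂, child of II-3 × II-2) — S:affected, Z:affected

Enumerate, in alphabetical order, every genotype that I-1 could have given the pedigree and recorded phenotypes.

S/I-1 aff ·: Ss
S/I-2 aff ·: Ss
S/II-1 un I-1×I-2: ss
S/II-2 aff I-1×I-2: Ss|SS
S/II-3 aff ·: Ss|SS
S/III-1 aff II-3×II-2: Ss|SS
⇒ S over [I-1,I-2,II-1,II-2,II-3,III-1]: 7 consistent
Z/I-1 ? ·: zz|Zz|ZZ
Z/I-2 aff ·: Zz|ZZ
Z/II-1 ? I-1×I-2: zz|Zz|ZZ
Z/II-2 ? I-1×I-2: zz|Zz|ZZ
Z/II-3 aff ·: Zz|ZZ
Z/III-1 aff II-3×II-2: Zz|ZZ
⇒ Z over [I-1,I-2,II-1,II-2,II-3,III-1]: 74 consistent

I-1 ∈ {Ss ZZ, Ss Zz, Ss zz}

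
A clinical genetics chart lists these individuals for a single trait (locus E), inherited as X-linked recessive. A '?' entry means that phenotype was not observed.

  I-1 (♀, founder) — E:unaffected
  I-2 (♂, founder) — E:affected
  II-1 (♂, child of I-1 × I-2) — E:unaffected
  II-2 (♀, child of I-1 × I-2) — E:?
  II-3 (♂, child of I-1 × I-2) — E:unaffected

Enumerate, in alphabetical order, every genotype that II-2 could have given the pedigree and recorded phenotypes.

E/I-1 un ·: X^EX^E|X^EX^e
E/I-2 aff ·: X^eY
E/II-1 un I-1×I-2: X^EY
E/II-2 ? I-1×I-2: X^EX^e|X^eX^e
E/II-3 un I-1×I-2: X^EY
⇒ E over [I-1,I-2,II-1,II-2,II-3]: 3 consistent

II-2 ∈ {X^EX^e, X^eX^e}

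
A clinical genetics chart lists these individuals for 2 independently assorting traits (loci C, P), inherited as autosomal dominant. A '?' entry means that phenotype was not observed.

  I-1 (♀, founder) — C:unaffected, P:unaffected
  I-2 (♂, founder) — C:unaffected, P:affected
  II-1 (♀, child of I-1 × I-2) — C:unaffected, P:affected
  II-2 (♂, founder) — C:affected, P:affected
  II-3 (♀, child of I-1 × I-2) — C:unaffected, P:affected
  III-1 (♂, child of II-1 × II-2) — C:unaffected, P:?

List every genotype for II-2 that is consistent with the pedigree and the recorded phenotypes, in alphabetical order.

II-2 ∈ {Cc PP, Cc Pp}

C/I-1 un ·: cc
C/I-2 un ·: cc
C/II-1 un I-1×I-2: cc
C/II-2 aff ·: Cc
C/II-3 un I-1×I-2: cc
C/III-1 un II-1×II-2: cc
⇒ C over [I-1,I-2,II-1,II-2,II-3,III-1]: 1 consistent
P/I-1 un ·: pp
P/I-2 aff ·: Pp|PP
P/II-1 aff I-1×I-2: Pp
P/II-2 aff ·: Pp|PP
P/II-3 aff I-1×I-2: Pp
P/III-1 ? II-1×II-2: pp|Pp|PP
⇒ P over [I-1,I-2,II-1,II-2,II-3,III-1]: 10 consistent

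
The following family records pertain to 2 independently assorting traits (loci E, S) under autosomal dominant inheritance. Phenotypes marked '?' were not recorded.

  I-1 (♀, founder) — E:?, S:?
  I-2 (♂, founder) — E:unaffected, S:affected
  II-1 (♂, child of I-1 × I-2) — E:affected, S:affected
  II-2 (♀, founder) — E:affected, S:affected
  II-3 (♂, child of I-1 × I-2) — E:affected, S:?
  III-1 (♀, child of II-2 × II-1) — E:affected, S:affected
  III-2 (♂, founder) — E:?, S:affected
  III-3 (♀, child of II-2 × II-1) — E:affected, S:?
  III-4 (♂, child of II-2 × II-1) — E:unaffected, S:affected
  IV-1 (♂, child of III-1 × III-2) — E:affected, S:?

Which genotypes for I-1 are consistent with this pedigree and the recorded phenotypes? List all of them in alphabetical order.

I-1 ∈ {EE SS, EE Ss, EE ss, Ee SS, Ee Ss, Ee ss}

E/I-1 ? ·: Ee|EE
E/I-2 un ·: ee
E/II-1 aff I-1×I-2: Ee
E/II-2 aff ·: Ee
E/II-3 aff I-1×I-2: Ee
E/III-1 aff II-2×II-1: Ee|EE
E/III-2 ? ·: ee|Ee|EE
E/III-3 aff II-2×II-1: Ee|EE
E/III-4 un II-2×II-1: ee
E/IV-1 aff III-1×III-2: Ee|EE
⇒ E over [I-1,I-2,II-1,II-2,II-3,III-1,III-2,III-3,III-4,IV-1]: 36 consistent
S/I-1 ? ·: ss|Ss|SS
S/I-2 aff ·: Ss|SS
S/II-1 aff I-1×I-2: Ss|SS
S/II-2 aff ·: Ss|SS
S/II-3 ? I-1×I-2: ss|Ss|SS
S/III-1 aff II-2×II-1: Ss|SS
S/III-2 aff ·: Ss|SS
S/III-3 ? II-2×II-1: ss|Ss|SS
S/III-4 aff II-2×II-1: Ss|SS
S/IV-1 ? III-1×III-2: ss|Ss|SS
⇒ S over [I-1,I-2,II-1,II-2,II-3,III-1,III-2,III-3,III-4,IV-1]: 1080 consistent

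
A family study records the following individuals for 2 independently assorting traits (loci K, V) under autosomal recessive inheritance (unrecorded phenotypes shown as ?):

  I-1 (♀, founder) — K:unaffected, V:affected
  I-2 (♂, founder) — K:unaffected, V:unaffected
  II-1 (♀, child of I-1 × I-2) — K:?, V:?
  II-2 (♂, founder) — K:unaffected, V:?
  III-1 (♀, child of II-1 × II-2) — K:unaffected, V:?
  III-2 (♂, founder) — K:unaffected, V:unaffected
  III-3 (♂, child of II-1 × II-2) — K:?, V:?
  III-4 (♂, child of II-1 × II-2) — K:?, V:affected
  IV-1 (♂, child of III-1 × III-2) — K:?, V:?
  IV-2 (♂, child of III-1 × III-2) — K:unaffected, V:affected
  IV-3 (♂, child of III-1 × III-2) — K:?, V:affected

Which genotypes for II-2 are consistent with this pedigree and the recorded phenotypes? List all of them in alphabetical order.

II-2 ∈ {KK Vv, KK vv, Kk Vv, Kk vv}

K/I-1 un ·: KK|Kk
K/I-2 un ·: KK|Kk
K/II-1 ? I-1×I-2: KK|Kk|kk
K/II-2 un ·: KK|Kk
K/III-1 un II-1×II-2: KK|Kk
K/III-2 un ·: KK|Kk
K/III-3 ? II-1×II-2: KK|Kk|kk
K/III-4 ? II-1×II-2: KK|Kk|kk
K/IV-1 ? III-1×III-2: KK|Kk|kk
K/IV-2 un III-1×III-2: KK|Kk
K/IV-3 ? III-1×III-2: KK|Kk|kk
⇒ K over [I-1,I-2,II-1,II-2,III-1,III-2,III-3,III-4,IV-1,IV-2,IV-3]: 2091 consistent
V/I-1 aff ·: vv
V/I-2 un ·: VV|Vv
V/II-1 ? I-1×I-2: Vv|vv
V/II-2 ? ·: Vv|vv
V/III-1 ? II-1×II-2: Vv|vv
V/III-2 un ·: Vv
V/III-3 ? II-1×II-2: VV|Vv|vv
V/III-4 aff II-1×II-2: vv
V/IV-1 ? III-1×III-2: VV|Vv|vv
V/IV-2 aff III-1×III-2: vv
V/IV-3 aff III-1×III-2: vv
⇒ V over [I-1,I-2,II-1,II-2,III-1,III-2,III-3,III-4,IV-1,IV-2,IV-3]: 62 consistent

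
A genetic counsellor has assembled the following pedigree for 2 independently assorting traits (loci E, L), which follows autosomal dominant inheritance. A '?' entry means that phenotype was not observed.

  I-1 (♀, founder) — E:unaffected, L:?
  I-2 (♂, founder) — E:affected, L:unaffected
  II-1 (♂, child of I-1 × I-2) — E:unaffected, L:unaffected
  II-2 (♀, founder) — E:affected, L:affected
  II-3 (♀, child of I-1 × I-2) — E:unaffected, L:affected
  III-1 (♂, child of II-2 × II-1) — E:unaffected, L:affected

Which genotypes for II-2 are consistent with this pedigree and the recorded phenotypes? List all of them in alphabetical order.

E/I-1 un ·: ee
E/I-2 aff ·: Ee
E/II-1 un I-1×I-2: ee
E/II-2 aff ·: Ee
E/II-3 un I-1×I-2: ee
E/III-1 un II-2×II-1: ee
⇒ E over [I-1,I-2,II-1,II-2,II-3,III-1]: 1 consistent
L/I-1 ? ·: Ll
L/I-2 un ·: ll
L/II-1 un I-1×I-2: ll
L/II-2 aff ·: Ll|LL
L/II-3 aff I-1×I-2: Ll
L/III-1 aff II-2×II-1: Ll
⇒ L over [I-1,I-2,II-1,II-2,II-3,III-1]: 2 consistent

II-2 ∈ {Ee LL, Ee Ll}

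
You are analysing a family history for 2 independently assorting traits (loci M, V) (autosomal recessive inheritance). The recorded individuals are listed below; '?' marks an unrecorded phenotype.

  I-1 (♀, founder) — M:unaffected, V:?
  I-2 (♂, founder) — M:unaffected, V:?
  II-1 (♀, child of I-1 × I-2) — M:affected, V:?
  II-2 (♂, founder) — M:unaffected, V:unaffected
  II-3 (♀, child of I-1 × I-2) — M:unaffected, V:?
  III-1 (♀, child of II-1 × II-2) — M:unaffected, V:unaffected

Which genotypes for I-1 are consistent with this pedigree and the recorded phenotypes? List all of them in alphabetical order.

M/I-1 un ·: Mm
M/I-2 un ·: Mm
M/II-1 aff I-1×I-2: mm
M/II-2 un ·: MM|Mm
M/II-3 un I-1×I-2: MM|Mm
M/III-1 un II-1×II-2: Mm
⇒ M over [I-1,I-2,II-1,II-2,II-3,III-1]: 4 consistent
V/I-1 ? ·: VV|Vv|vv
V/I-2 ? ·: VV|Vv|vv
V/II-1 ? I-1×I-2: VV|Vv|vv
V/II-2 un ·: VV|Vv
V/II-3 ? I-1×I-2: VV|Vv|vv
V/III-1 un II-1×II-2: VV|Vv
⇒ V over [I-1,I-2,II-1,II-2,II-3,III-1]: 92 consistent

I-1 ∈ {Mm VV, Mm Vv, Mm vv}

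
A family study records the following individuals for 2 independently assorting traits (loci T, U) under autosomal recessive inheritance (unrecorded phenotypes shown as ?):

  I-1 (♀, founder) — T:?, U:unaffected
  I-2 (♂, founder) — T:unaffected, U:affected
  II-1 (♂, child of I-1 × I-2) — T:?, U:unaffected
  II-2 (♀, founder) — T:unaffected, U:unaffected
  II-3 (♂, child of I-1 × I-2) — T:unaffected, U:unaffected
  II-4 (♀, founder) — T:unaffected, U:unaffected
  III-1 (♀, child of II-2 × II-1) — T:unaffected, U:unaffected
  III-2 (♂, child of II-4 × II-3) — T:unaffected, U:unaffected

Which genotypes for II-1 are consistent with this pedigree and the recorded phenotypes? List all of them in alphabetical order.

II-1 ∈ {TT Uu, Tt Uu, tt Uu}

T/I-1 ? ·: TT|Tt|tt
T/I-2 un ·: TT|Tt
T/II-1 ? I-1×I-2: TT|Tt|tt
T/II-2 un ·: TT|Tt
T/II-3 un I-1×I-2: TT|Tt
T/II-4 un ·: TT|Tt
T/III-1 un II-2×II-1: TT|Tt
T/III-2 un II-4×II-3: TT|Tt
⇒ T over [I-1,I-2,II-1,II-2,II-3,II-4,III-1,III-2]: 210 consistent
U/I-1 un ·: UU|Uu
U/I-2 aff ·: uu
U/II-1 un I-1×I-2: Uu
U/II-2 un ·: UU|Uu
U/II-3 un I-1×I-2: Uu
U/II-4 un ·: UU|Uu
U/III-1 un II-2×II-1: UU|Uu
U/III-2 un II-4×II-3: UU|Uu
⇒ U over [I-1,I-2,II-1,II-2,II-3,II-4,III-1,III-2]: 32 consistent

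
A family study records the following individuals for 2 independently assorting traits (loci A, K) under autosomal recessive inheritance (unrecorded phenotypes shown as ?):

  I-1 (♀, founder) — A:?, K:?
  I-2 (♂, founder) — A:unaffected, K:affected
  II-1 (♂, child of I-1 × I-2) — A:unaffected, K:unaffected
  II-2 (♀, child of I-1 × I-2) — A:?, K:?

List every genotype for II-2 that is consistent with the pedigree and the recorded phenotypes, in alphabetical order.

II-2 ∈ {AA Kk, AA kk, Aa Kk, Aa kk, aa Kk, aa kk}

A/I-1 ? ·: AA|Aa|aa
A/I-2 un ·: AA|Aa
A/II-1 un I-1×I-2: AA|Aa
A/II-2 ? I-1×I-2: AA|Aa|aa
⇒ A over [I-1,I-2,II-1,II-2]: 18 consistent
K/I-1 ? ·: KK|Kk
K/I-2 aff ·: kk
K/II-1 un I-1×I-2: Kk
K/II-2 ? I-1×I-2: Kk|kk
⇒ K over [I-1,I-2,II-1,II-2]: 3 consistent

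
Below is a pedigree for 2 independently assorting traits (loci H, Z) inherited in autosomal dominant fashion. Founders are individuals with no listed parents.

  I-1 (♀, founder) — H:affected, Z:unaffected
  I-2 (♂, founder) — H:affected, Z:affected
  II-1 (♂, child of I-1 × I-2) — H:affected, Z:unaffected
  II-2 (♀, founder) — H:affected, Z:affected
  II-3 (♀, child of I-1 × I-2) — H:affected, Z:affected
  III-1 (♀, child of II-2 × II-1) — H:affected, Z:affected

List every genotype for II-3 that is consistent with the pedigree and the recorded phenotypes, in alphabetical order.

II-3 ∈ {HH Zz, Hh Zz}

H/I-1 aff ·: Hh|HH
H/I-2 aff ·: Hh|HH
H/II-1 aff I-1×I-2: Hh|HH
H/II-2 aff ·: Hh|HH
H/II-3 aff I-1×I-2: Hh|HH
H/III-1 aff II-2×II-1: Hh|HH
⇒ H over [I-1,I-2,II-1,II-2,II-3,III-1]: 45 consistent
Z/I-1 un ·: zz
Z/I-2 aff ·: Zz
Z/II-1 un I-1×I-2: zz
Z/II-2 aff ·: Zz|ZZ
Z/II-3 aff I-1×I-2: Zz
Z/III-1 aff II-2×II-1: Zz
⇒ Z over [I-1,I-2,II-1,II-2,II-3,III-1]: 2 consistent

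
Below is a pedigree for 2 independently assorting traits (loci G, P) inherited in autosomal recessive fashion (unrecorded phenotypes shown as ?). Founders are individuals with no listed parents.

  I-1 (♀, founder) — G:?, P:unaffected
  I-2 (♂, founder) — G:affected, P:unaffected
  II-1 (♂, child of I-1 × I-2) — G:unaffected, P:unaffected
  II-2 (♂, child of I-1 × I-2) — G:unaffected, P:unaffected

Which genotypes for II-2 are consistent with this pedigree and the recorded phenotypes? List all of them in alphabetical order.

G/I-1 ? ·: GG|Gg
G/I-2 aff ·: gg
G/II-1 un I-1×I-2: Gg
G/II-2 un I-1×I-2: Gg
⇒ G over [I-1,I-2,II-1,II-2]: 2 consistent
P/I-1 un ·: PP|Pp
P/I-2 un ·: PP|Pp
P/II-1 un I-1×I-2: PP|Pp
P/II-2 un I-1×I-2: PP|Pp
⇒ P over [I-1,I-2,II-1,II-2]: 13 consistent

II-2 ∈ {Gg PP, Gg Pp}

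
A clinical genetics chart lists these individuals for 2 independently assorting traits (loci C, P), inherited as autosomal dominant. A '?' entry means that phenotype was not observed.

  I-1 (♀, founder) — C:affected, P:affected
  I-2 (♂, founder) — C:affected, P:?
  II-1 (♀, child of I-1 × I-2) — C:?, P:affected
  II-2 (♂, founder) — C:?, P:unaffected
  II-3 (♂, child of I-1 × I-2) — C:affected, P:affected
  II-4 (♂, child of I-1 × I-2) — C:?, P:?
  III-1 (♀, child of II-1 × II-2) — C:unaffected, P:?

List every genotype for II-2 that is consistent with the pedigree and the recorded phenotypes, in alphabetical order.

II-2 ∈ {Cc pp, cc pp}

C/I-1 aff ·: Cc|CC
C/I-2 aff ·: Cc|CC
C/II-1 ? I-1×I-2: cc|Cc
C/II-2 ? ·: cc|Cc
C/II-3 aff I-1×I-2: Cc|CC
C/II-4 ? I-1×I-2: cc|Cc|CC
C/III-1 un II-1×II-2: cc
⇒ C over [I-1,I-2,II-1,II-2,II-3,II-4,III-1]: 40 consistent
P/I-1 aff ·: Pp|PP
P/I-2 ? ·: pp|Pp|PP
P/II-1 aff I-1×I-2: Pp|PP
P/II-2 un ·: pp
P/II-3 aff I-1×I-2: Pp|PP
P/II-4 ? I-1×I-2: pp|Pp|PP
P/III-1 ? II-1×II-2: pp|Pp
⇒ P over [I-1,I-2,II-1,II-2,II-3,II-4,III-1]: 49 consistent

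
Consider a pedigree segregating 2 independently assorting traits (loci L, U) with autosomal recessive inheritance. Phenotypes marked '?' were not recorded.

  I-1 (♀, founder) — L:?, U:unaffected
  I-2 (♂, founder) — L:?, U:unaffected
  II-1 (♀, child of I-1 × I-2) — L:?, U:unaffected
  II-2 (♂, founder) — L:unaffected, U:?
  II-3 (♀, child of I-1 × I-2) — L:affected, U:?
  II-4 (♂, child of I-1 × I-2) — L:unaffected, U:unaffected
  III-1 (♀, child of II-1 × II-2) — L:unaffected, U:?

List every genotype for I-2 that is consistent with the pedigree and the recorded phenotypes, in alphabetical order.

L/I-1 ? ·: Ll|ll
L/I-2 ? ·: Ll|ll
L/II-1 ? I-1×I-2: LL|Ll|ll
L/II-2 un ·: LL|Ll
L/II-3 aff I-1×I-2: ll
L/II-4 un I-1×I-2: LL|Ll
L/III-1 un II-1×II-2: LL|Ll
⇒ L over [I-1,I-2,II-1,II-2,II-3,II-4,III-1]: 30 consistent
U/I-1 un ·: UU|Uu
U/I-2 un ·: UU|Uu
U/II-1 un I-1×I-2: UU|Uu
U/II-2 ? ·: UU|Uu|uu
U/II-3 ? I-1×I-2: UU|Uu|uu
U/II-4 un I-1×I-2: UU|Uu
U/III-1 ? II-1×II-2: UU|Uu|uu
⇒ U over [I-1,I-2,II-1,II-2,II-3,II-4,III-1]: 158 consistent

I-2 ∈ {Ll UU, Ll Uu, ll UU, ll Uu}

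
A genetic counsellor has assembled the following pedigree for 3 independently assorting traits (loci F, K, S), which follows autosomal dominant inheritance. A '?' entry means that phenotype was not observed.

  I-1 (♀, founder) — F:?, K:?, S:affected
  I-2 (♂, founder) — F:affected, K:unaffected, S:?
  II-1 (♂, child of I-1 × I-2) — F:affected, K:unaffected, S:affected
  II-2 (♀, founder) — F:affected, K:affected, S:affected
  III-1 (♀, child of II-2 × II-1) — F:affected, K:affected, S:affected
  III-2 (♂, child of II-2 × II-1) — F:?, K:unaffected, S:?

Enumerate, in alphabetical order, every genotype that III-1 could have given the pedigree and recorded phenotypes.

F/I-1 ? ·: ff|Ff|FF
F/I-2 aff ·: Ff|FF
F/II-1 aff I-1×I-2: Ff|FF
F/II-2 aff ·: Ff|FF
F/III-1 aff II-2×II-1: Ff|FF
F/III-2 ? II-2×II-1: ff|Ff|FF
⇒ F over [I-1,I-2,II-1,II-2,III-1,III-2]: 70 consistent
K/I-1 ? ·: kk|Kk
K/I-2 un ·: kk
K/II-1 un I-1×I-2: kk
K/II-2 aff ·: Kk
K/III-1 aff II-2×II-1: Kk
K/III-2 un II-2×II-1: kk
⇒ K over [I-1,I-2,II-1,II-2,III-1,III-2]: 2 consistent
S/I-1 aff ·: Ss|SS
S/I-2 ? ·: ss|Ss|SS
S/II-1 aff I-1×I-2: Ss|SS
S/II-2 aff ·: Ss|SS
S/III-1 aff II-2×II-1: Ss|SS
S/III-2 ? II-2×II-1: ss|Ss|SS
⇒ S over [I-1,I-2,II-1,II-2,III-1,III-2]: 70 consistent

III-1 ∈ {FF Kk SS, FF Kk Ss, Ff Kk SS, Ff Kk Ss}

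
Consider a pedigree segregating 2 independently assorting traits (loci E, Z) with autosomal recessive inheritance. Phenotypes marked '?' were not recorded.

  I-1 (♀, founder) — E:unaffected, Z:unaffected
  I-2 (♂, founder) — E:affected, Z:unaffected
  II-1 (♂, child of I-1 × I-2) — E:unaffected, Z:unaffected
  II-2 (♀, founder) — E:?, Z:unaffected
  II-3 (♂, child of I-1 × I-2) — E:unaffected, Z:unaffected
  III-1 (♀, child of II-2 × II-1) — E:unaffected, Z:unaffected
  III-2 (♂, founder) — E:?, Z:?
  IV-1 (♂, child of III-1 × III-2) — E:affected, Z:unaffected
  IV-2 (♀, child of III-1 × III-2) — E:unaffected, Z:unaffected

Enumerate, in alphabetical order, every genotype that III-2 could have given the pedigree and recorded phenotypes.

III-2 ∈ {Ee ZZ, Ee Zz, Ee zz, ee ZZ, ee Zz, ee zz}

E/I-1 un ·: EE|Ee
E/I-2 aff ·: ee
E/II-1 un I-1×I-2: Ee
E/II-2 ? ·: EE|Ee|ee
E/II-3 un I-1×I-2: Ee
E/III-1 un II-2×II-1: Ee
E/III-2 ? ·: Ee|ee
E/IV-1 aff III-1×III-2: ee
E/IV-2 un III-1×III-2: EE|Ee
⇒ E over [I-1,I-2,II-1,II-2,II-3,III-1,III-2,IV-1,IV-2]: 18 consistent
Z/I-1 un ·: ZZ|Zz
Z/I-2 un ·: ZZ|Zz
Z/II-1 un I-1×I-2: ZZ|Zz
Z/II-2 un ·: ZZ|Zz
Z/II-3 un I-1×I-2: ZZ|Zz
Z/III-1 un II-2×II-1: ZZ|Zz
Z/III-2 ? ·: ZZ|Zz|zz
Z/IV-1 un III-1×III-2: ZZ|Zz
Z/IV-2 un III-1×III-2: ZZ|Zz
⇒ Z over [I-1,I-2,II-1,II-2,II-3,III-1,III-2,IV-1,IV-2]: 327 consistent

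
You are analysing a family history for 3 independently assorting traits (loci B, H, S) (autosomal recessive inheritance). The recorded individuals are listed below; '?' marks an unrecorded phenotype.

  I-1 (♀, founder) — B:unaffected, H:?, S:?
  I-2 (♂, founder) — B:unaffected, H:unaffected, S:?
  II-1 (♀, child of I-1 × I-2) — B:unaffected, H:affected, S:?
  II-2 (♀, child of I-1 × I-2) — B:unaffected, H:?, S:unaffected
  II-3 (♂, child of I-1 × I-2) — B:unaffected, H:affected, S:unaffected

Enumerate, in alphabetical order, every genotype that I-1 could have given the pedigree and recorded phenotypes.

B/I-1 un ·: BB|Bb
B/I-2 un ·: BB|Bb
B/II-1 un I-1×I-2: BB|Bb
B/II-2 un I-1×I-2: BB|Bb
B/II-3 un I-1×I-2: BB|Bb
⇒ B over [I-1,I-2,II-1,II-2,II-3]: 25 consistent
H/I-1 ? ·: Hh|hh
H/I-2 un ·: Hh
H/II-1 aff I-1×I-2: hh
H/II-2 ? I-1×I-2: HH|Hh|hh
H/II-3 aff I-1×I-2: hh
⇒ H over [I-1,I-2,II-1,II-2,II-3]: 5 consistent
S/I-1 ? ·: SS|Ss|ss
S/I-2 ? ·: SS|Ss|ss
S/II-1 ? I-1×I-2: SS|Ss|ss
S/II-2 un I-1×I-2: SS|Ss
S/II-3 un I-1×I-2: SS|Ss
⇒ S over [I-1,I-2,II-1,II-2,II-3]: 35 consistent

I-1 ∈ {BB Hh SS, BB Hh Ss, BB Hh ss, BB hh SS, BB hh Ss, BB hh ss, Bb Hh SS, Bb Hh Ss, Bb Hh ss, Bb hh SS, Bb hh Ss, Bb hh ss}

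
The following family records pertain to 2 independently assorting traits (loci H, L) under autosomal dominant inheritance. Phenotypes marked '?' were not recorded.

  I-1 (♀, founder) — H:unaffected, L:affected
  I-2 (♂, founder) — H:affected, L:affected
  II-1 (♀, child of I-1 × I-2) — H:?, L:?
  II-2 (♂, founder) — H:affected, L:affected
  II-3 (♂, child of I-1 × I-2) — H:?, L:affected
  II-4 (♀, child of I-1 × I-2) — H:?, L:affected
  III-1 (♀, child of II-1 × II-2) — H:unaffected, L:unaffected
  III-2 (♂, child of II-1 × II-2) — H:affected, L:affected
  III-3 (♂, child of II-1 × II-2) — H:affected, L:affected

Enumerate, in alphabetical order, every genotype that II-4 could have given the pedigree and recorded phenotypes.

H/I-1 un ·: hh
H/I-2 aff ·: Hh|HH
H/II-1 ? I-1×I-2: hh|Hh
H/II-2 aff ·: Hh
H/II-3 ? I-1×I-2: hh|Hh
H/II-4 ? I-1×I-2: hh|Hh
H/III-1 un II-1×II-2: hh
H/III-2 aff II-1×II-2: Hh|HH
H/III-3 aff II-1×II-2: Hh|HH
⇒ H over [I-1,I-2,II-1,II-2,II-3,II-4,III-1,III-2,III-3]: 24 consistent
L/I-1 aff ·: Ll|LL
L/I-2 aff ·: Ll|LL
L/II-1 ? I-1×I-2: ll|Ll
L/II-2 aff ·: Ll
L/II-3 aff I-1×I-2: Ll|LL
L/II-4 aff I-1×I-2: Ll|LL
L/III-1 un II-1×II-2: ll
L/III-2 aff II-1×II-2: Ll|LL
L/III-3 aff II-1×II-2: Ll|LL
⇒ L over [I-1,I-2,II-1,II-2,II-3,II-4,III-1,III-2,III-3]: 52 consistent

II-4 ∈ {Hh LL, Hh Ll, hh LL, hh Ll}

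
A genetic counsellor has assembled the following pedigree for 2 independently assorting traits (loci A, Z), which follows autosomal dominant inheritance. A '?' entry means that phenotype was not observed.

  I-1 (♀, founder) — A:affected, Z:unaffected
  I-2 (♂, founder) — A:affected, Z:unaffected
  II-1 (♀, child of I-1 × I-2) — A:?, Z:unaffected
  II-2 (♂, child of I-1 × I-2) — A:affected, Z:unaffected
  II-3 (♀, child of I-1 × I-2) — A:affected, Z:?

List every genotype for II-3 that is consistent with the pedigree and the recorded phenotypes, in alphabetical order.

A/I-1 aff ·: Aa|AA
A/I-2 aff ·: Aa|AA
A/II-1 ? I-1×I-2: aa|Aa|AA
A/II-2 aff I-1×I-2: Aa|AA
A/II-3 aff I-1×I-2: Aa|AA
⇒ A over [I-1,I-2,II-1,II-2,II-3]: 29 consistent
Z/I-1 un ·: zz
Z/I-2 un ·: zz
Z/II-1 un I-1×I-2: zz
Z/II-2 un I-1×I-2: zz
Z/II-3 ? I-1×I-2: zz
⇒ Z over [I-1,I-2,II-1,II-2,II-3]: 1 consistent

II-3 ∈ {AA zz, Aa zz}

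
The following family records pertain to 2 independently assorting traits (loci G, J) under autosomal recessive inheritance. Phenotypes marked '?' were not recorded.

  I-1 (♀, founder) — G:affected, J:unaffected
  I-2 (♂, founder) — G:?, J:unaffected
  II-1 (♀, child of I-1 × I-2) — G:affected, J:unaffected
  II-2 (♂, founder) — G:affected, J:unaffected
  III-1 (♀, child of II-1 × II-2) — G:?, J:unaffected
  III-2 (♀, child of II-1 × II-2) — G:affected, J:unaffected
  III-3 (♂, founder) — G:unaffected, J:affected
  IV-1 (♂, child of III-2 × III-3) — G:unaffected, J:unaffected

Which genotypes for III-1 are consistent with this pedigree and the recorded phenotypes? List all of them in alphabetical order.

III-1 ∈ {gg JJ, gg Jj}

G/I-1 aff ·: gg
G/I-2 ? ·: Gg|gg
G/II-1 aff I-1×I-2: gg
G/II-2 aff ·: gg
G/III-1 ? II-1×II-2: gg
G/III-2 aff II-1×II-2: gg
G/III-3 un ·: GG|Gg
G/IV-1 un III-2×III-3: Gg
⇒ G over [I-1,I-2,II-1,II-2,III-1,III-2,III-3,IV-1]: 4 consistent
J/I-1 un ·: JJ|Jj
J/I-2 un ·: JJ|Jj
J/II-1 un I-1×I-2: JJ|Jj
J/II-2 un ·: JJ|Jj
J/III-1 un II-1×II-2: JJ|Jj
J/III-2 un II-1×II-2: JJ|Jj
J/III-3 aff ·: jj
J/IV-1 un III-2×III-3: Jj
⇒ J over [I-1,I-2,II-1,II-2,III-1,III-2,III-3,IV-1]: 44 consistent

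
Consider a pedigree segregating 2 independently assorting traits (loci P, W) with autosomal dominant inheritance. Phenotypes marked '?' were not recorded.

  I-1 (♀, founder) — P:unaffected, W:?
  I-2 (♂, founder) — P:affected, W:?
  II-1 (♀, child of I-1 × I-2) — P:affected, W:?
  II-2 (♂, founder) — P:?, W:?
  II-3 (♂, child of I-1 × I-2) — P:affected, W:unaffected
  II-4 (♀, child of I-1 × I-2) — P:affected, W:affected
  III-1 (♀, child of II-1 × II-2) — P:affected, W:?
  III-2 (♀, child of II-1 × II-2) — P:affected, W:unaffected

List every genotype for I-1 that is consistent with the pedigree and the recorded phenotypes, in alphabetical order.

I-1 ∈ {pp Ww, pp ww}

P/I-1 un ·: pp
P/I-2 aff ·: Pp|PP
P/II-1 aff I-1×I-2: Pp
P/II-2 ? ·: pp|Pp|PP
P/II-3 aff I-1×I-2: Pp
P/II-4 aff I-1×I-2: Pp
P/III-1 aff II-1×II-2: Pp|PP
P/III-2 aff II-1×II-2: Pp|PP
⇒ P over [I-1,I-2,II-1,II-2,II-3,II-4,III-1,III-2]: 18 consistent
W/I-1 ? ·: ww|Ww
W/I-2 ? ·: ww|Ww
W/II-1 ? I-1×I-2: ww|Ww
W/II-2 ? ·: ww|Ww
W/II-3 un I-1×I-2: ww
W/II-4 aff I-1×I-2: Ww|WW
W/III-1 ? II-1×II-2: ww|Ww|WW
W/III-2 un II-1×II-2: ww
⇒ W over [I-1,I-2,II-1,II-2,II-3,II-4,III-1,III-2]: 32 consistent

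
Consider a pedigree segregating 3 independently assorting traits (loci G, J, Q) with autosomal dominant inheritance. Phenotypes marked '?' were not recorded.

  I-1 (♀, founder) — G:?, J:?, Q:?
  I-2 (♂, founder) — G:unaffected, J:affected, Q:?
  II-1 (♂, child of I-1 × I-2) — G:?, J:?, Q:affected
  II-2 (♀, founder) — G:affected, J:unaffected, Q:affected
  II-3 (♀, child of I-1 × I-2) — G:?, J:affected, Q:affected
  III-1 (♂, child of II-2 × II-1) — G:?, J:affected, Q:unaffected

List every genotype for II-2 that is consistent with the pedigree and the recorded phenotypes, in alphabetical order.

G/I-1 ? ·: gg|Gg|GG
G/I-2 un ·: gg
G/II-1 ? I-1×I-2: gg|Gg
G/II-2 aff ·: Gg|GG
G/II-3 ? I-1×I-2: gg|Gg
G/III-1 ? II-2×II-1: gg|Gg|GG
⇒ G over [I-1,I-2,II-1,II-2,II-3,III-1]: 24 consistent
J/I-1 ? ·: jj|Jj|JJ
J/I-2 aff ·: Jj|JJ
J/II-1 ? I-1×I-2: Jj|JJ
J/II-2 un ·: jj
J/II-3 aff I-1×I-2: Jj|JJ
J/III-1 aff II-2×II-1: Jj
⇒ J over [I-1,I-2,II-1,II-2,II-3,III-1]: 15 consistent
Q/I-1 ? ·: qq|Qq|QQ
Q/I-2 ? ·: qq|Qq|QQ
Q/II-1 aff I-1×I-2: Qq
Q/II-2 aff ·: Qq
Q/II-3 aff I-1×I-2: Qq|QQ
Q/III-1 un II-2×II-1: qq
⇒ Q over [I-1,I-2,II-1,II-2,II-3,III-1]: 10 consistent

II-2 ∈ {GG jj Qq, Gg jj Qq}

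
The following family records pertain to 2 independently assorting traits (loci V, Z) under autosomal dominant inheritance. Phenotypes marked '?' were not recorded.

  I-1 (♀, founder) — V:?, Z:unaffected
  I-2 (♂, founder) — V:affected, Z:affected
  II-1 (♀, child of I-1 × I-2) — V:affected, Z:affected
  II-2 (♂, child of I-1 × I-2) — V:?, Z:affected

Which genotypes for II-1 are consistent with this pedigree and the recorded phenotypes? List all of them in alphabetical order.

V/I-1 ? ·: vv|Vv|VV
V/I-2 aff ·: Vv|VV
V/II-1 aff I-1×I-2: Vv|VV
V/II-2 ? I-1×I-2: vv|Vv|VV
⇒ V over [I-1,I-2,II-1,II-2]: 18 consistent
Z/I-1 un ·: zz
Z/I-2 aff ·: Zz|ZZ
Z/II-1 aff I-1×I-2: Zz
Z/II-2 aff I-1×I-2: Zz
⇒ Z over [I-1,I-2,II-1,II-2]: 2 consistent

II-1 ∈ {VV Zz, Vv Zz}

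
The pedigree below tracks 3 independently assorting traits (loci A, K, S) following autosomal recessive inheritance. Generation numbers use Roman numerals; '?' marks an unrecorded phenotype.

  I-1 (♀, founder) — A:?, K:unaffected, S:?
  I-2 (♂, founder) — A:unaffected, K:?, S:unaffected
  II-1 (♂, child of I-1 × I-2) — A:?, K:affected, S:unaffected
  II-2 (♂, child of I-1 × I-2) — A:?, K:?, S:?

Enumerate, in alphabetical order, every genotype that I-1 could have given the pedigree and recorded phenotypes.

A/I-1 ? ·: AA|Aa|aa
A/I-2 un ·: AA|Aa
A/II-1 ? I-1×I-2: AA|Aa|aa
A/II-2 ? I-1×I-2: AA|Aa|aa
⇒ A over [I-1,I-2,II-1,II-2]: 23 consistent
K/I-1 un ·: Kk
K/I-2 ? ·: Kk|kk
K/II-1 aff I-1×I-2: kk
K/II-2 ? I-1×I-2: KK|Kk|kk
⇒ K over [I-1,I-2,II-1,II-2]: 5 consistent
S/I-1 ? ·: SS|Ss|ss
S/I-2 un ·: SS|Ss
S/II-1 un I-1×I-2: SS|Ss
S/II-2 ? I-1×I-2: SS|Ss|ss
⇒ S over [I-1,I-2,II-1,II-2]: 18 consistent

I-1 ∈ {AA Kk SS, AA Kk Ss, AA Kk ss, Aa Kk SS, Aa Kk Ss, Aa Kk ss, aa Kk SS, aa Kk Ss, aa Kk ss}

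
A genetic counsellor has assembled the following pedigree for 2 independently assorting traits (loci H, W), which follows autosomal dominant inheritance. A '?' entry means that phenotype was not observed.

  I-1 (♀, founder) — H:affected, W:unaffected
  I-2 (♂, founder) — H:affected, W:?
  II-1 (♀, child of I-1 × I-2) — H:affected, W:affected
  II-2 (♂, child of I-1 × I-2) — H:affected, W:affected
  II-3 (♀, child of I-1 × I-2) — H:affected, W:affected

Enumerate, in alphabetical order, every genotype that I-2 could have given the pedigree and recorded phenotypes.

H/I-1 aff ·: Hh|HH
H/I-2 aff ·: Hh|HH
H/II-1 aff I-1×I-2: Hh|HH
H/II-2 aff I-1×I-2: Hh|HH
H/II-3 aff I-1×I-2: Hh|HH
⇒ H over [I-1,I-2,II-1,II-2,II-3]: 25 consistent
W/I-1 un ·: ww
W/I-2 ? ·: Ww|WW
W/II-1 aff I-1×I-2: Ww
W/II-2 aff I-1×I-2: Ww
W/II-3 aff I-1×I-2: Ww
⇒ W over [I-1,I-2,II-1,II-2,II-3]: 2 consistent

I-2 ∈ {HH WW, HH Ww, Hh WW, Hh Ww}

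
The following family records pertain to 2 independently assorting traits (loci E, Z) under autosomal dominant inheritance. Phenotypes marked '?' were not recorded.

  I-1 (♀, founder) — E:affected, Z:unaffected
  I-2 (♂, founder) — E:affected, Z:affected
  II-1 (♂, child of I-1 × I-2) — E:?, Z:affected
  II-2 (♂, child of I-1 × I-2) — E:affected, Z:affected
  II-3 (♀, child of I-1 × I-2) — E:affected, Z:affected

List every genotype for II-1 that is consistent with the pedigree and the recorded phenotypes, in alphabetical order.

II-1 ∈ {EE Zz, Ee Zz, ee Zz}

E/I-1 aff ·: Ee|EE
E/I-2 aff ·: Ee|EE
E/II-1 ? I-1×I-2: ee|Ee|EE
E/II-2 aff I-1×I-2: Ee|EE
E/II-3 aff I-1×I-2: Ee|EE
⇒ E over [I-1,I-2,II-1,II-2,II-3]: 29 consistent
Z/I-1 un ·: zz
Z/I-2 aff ·: Zz|ZZ
Z/II-1 aff I-1×I-2: Zz
Z/II-2 aff I-1×I-2: Zz
Z/II-3 aff I-1×I-2: Zz
⇒ Z over [I-1,I-2,II-1,II-2,II-3]: 2 consistent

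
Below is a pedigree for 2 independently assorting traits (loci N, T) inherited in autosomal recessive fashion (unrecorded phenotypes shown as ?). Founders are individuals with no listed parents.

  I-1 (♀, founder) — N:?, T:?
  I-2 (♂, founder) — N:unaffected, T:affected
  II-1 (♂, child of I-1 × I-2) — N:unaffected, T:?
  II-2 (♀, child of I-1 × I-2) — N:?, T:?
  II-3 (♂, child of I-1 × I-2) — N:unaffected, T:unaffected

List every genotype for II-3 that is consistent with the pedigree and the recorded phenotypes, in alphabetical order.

N/I-1 ? ·: NN|Nn|nn
N/I-2 un ·: NN|Nn
N/II-1 un I-1×I-2: NN|Nn
N/II-2 ? I-1×I-2: NN|Nn|nn
N/II-3 un I-1×I-2: NN|Nn
⇒ N over [I-1,I-2,II-1,II-2,II-3]: 32 consistent
T/I-1 ? ·: TT|Tt
T/I-2 aff ·: tt
T/II-1 ? I-1×I-2: Tt|tt
T/II-2 ? I-1×I-2: Tt|tt
T/II-3 un I-1×I-2: Tt
⇒ T over [I-1,I-2,II-1,II-2,II-3]: 5 consistent

II-3 ∈ {NN Tt, Nn Tt}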